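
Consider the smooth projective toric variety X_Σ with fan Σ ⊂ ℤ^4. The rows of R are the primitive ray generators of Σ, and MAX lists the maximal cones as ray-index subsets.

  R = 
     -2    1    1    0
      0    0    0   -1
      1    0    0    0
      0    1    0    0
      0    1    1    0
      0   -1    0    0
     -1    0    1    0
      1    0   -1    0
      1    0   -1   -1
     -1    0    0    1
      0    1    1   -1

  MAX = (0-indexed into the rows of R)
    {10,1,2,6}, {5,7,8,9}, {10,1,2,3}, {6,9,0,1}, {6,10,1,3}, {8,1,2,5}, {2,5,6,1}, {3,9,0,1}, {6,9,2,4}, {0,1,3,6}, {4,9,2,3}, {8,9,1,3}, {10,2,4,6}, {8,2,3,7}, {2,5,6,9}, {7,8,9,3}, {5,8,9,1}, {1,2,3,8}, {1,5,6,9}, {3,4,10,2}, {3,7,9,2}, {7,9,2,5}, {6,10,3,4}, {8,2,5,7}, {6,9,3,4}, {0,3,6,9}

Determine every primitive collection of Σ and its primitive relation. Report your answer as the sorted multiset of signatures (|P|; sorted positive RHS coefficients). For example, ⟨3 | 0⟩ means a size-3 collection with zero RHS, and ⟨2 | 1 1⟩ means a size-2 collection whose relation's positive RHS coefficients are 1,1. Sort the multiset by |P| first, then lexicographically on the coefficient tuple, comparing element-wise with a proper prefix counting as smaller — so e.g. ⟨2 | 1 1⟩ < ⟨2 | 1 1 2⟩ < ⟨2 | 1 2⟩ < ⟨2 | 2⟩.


Σ has 22 primitive collections:

  {3,5}:  v_{3} + v_{5} = 0  so sig = ⟨2 | 0⟩
  {6,7}:  v_{6} + v_{7} = 0  so sig = ⟨2 | 0⟩
  {1,4}:  v_{1} + v_{4} = v_{10}  so sig = ⟨2 | 1⟩
  {1,7}:  v_{1} + v_{7} = v_{8}  so sig = ⟨2 | 1⟩
  {6,8}:  v_{6} + v_{8} = v_{1}  so sig = ⟨2 | 1⟩
  {0,2}:  v_{0} + v_{2} = v_{3} + v_{6}  so sig = ⟨2 | 1 1⟩
  {4,5}:  v_{4} + v_{5} = v_{2} + v_{6}  so sig = ⟨2 | 1 1⟩
  {4,7}:  v_{4} + v_{7} = v_{2} + v_{3}  so sig = ⟨2 | 1 1⟩
  {9,10}:  v_{9} + v_{10} = v_{3} + v_{6}  so sig = ⟨2 | 1 1⟩
  {0,5}:  v_{0} + v_{5} = v_{1} + v_{6} + v_{9}  so sig = ⟨2 | 1 1 1⟩
  {0,7}:  v_{0} + v_{7} = v_{1} + v_{3} + v_{9}  so sig = ⟨2 | 1 1 1⟩
  {4,8}:  v_{4} + v_{8} = v_{1} + v_{2} + v_{3}  so sig = ⟨2 | 1 1 1⟩
  {5,10}:  v_{5} + v_{10} = v_{1} + v_{2} + v_{6}  so sig = ⟨2 | 1 1 1⟩
  {7,10}:  v_{7} + v_{10} = v_{1} + v_{2} + v_{3}  so sig = ⟨2 | 1 1 1⟩
  {0,8}:  v_{0} + v_{8} = 2·v_{1} + v_{3} + v_{9}  so sig = ⟨2 | 1 1 2⟩
  {8,10}:  v_{8} + v_{10} = 2·v_{1} + v_{2} + v_{3}  so sig = ⟨2 | 1 1 2⟩
  {0,10}:  v_{0} + v_{10} = v_{1} + 2·v_{3} + 2·v_{6}  so sig = ⟨2 | 1 2 2⟩
  {0,4}:  v_{0} + v_{4} = 2·v_{3} + 2·v_{6}  so sig = ⟨2 | 2 2⟩
  {1,2,9}:  v_{1} + v_{2} + v_{9} = 0  so sig = ⟨3 | 0⟩
  {2,3,6}:  v_{2} + v_{3} + v_{6} = v_{4}  so sig = ⟨3 | 1⟩
  {2,8,9}:  v_{2} + v_{8} + v_{9} = v_{7}  so sig = ⟨3 | 1⟩
  {1,3,6,9}:  v_{1} + v_{3} + v_{6} + v_{9} = v_{0}  so sig = ⟨4 | 1⟩

Signatures (|P|; sorted positive RHS coefficients), sorted:
    ⟨2 | 0⟩
    ⟨2 | 0⟩
    ⟨2 | 1⟩
    ⟨2 | 1⟩
    ⟨2 | 1⟩
    ⟨2 | 1 1⟩
    ⟨2 | 1 1⟩
    ⟨2 | 1 1⟩
    ⟨2 | 1 1⟩
    ⟨2 | 1 1 1⟩
    ⟨2 | 1 1 1⟩
    ⟨2 | 1 1 1⟩
    ⟨2 | 1 1 1⟩
    ⟨2 | 1 1 1⟩
    ⟨2 | 1 1 2⟩
    ⟨2 | 1 1 2⟩
    ⟨2 | 1 2 2⟩
    ⟨2 | 2 2⟩
    ⟨3 | 0⟩
    ⟨3 | 1⟩
    ⟨3 | 1⟩
    ⟨4 | 1⟩


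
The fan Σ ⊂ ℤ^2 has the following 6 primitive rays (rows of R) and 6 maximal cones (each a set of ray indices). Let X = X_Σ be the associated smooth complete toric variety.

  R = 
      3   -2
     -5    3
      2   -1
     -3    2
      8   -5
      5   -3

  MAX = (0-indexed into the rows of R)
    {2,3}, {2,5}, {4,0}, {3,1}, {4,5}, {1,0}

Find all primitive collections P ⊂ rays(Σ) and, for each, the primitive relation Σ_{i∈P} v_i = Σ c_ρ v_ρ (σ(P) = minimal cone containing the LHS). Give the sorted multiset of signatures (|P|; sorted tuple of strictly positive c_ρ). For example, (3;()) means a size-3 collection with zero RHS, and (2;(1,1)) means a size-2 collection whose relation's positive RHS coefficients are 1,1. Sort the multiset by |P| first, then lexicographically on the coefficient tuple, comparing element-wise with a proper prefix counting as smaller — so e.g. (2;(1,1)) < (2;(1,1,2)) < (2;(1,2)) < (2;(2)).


|primitive collections| = 9. Relations:

  • {0,3}:  v_{0} + v_{3} = 0  ⇒ sig = (2;())
  • {1,5}:  v_{1} + v_{5} = 0  ⇒ sig = (2;())
  • {0,2}:  v_{0} + v_{2} = v_{5}  ⇒ sig = (2;(1))
  • {0,5}:  v_{0} + v_{5} = v_{4}  ⇒ sig = (2;(1))
  • {1,2}:  v_{1} + v_{2} = v_{3}  ⇒ sig = (2;(1))
  • {1,4}:  v_{1} + v_{4} = v_{0}  ⇒ sig = (2;(1))
  • {3,4}:  v_{3} + v_{4} = v_{5}  ⇒ sig = (2;(1))
  • {3,5}:  v_{3} + v_{5} = v_{2}  ⇒ sig = (2;(1))
  • {2,4}:  v_{2} + v_{4} = 2·v_{5}  ⇒ sig = (2;(2))

Signatures (|P|; sorted positive RHS coefficients), sorted:
[(2;()), (2;()), (2;(1)), (2;(1)), (2;(1)), (2;(1)), (2;(1)), (2;(1)), (2;(2))]


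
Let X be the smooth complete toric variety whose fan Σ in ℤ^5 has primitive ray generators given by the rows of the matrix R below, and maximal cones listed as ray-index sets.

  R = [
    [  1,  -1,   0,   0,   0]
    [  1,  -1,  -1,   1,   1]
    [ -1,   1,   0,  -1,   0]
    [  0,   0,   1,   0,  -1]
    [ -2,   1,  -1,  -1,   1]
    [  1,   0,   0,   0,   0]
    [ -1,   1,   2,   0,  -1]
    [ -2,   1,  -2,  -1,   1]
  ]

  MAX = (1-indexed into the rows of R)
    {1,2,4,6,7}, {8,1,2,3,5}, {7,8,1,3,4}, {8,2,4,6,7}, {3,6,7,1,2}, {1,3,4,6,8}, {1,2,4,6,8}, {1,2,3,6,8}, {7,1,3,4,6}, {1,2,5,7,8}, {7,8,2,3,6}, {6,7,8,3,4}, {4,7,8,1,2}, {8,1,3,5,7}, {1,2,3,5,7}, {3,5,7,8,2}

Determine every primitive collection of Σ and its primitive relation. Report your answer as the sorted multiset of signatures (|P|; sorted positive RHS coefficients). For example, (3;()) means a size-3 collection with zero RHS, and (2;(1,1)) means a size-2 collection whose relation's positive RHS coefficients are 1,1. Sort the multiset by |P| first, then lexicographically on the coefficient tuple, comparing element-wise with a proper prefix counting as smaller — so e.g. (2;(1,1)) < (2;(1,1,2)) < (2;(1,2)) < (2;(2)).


5 minimal non-faces of Δ(Σ) (on 8 rays):

  • {4,5}:  v_{4} + v_{5} = v_{1} + v_{7} + v_{8}  so sig = (2;(1,1,1))
  • {5,6}:  v_{5} + v_{6} = v_{2} + 2·v_{3}  so sig = (2;(1,2))
  • {2,3,4}:  v_{2} + v_{3} + v_{4} = 0  so sig = (3;())
  • {1,6,7,8}:  v_{1} + v_{6} + v_{7} + v_{8} = v_{3}  so sig = (4;(1))
  • {1,2,3,7,8}:  v_{1} + v_{2} + v_{3} + v_{7} + v_{8} = v_{5}  so sig = (5;(1))

Signatures (|P|; sorted positive RHS coefficients), sorted:
{ (2;(1,1,1)),  (2;(1,2)),  (3;()),  (4;(1)),  (5;(1)) }


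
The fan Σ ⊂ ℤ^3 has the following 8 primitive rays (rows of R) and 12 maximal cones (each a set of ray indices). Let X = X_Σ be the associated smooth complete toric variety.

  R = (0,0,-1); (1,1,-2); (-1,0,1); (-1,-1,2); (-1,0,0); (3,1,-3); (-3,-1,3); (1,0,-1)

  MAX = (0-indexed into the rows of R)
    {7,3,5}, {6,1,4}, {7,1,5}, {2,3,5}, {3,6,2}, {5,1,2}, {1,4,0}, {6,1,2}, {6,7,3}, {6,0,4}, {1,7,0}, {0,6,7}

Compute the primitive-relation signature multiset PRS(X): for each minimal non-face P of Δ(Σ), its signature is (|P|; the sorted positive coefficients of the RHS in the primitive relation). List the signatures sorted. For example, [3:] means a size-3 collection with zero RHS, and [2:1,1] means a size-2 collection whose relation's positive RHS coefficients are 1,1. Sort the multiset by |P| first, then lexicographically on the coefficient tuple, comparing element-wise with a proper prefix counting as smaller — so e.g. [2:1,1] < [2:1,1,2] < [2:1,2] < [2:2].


12 collections generate NE(X_Σ); each relation:

  P={1,3}:  v_{1} + v_{3} = 0 ; sig = [2:]
  P={2,7}:  v_{2} + v_{7} = 0 ; sig = [2:]
  P={5,6}:  v_{5} + v_{6} = 0 ; sig = [2:]
  P={0,2}:  v_{0} + v_{2} = v_{4} ; sig = [2:1]
  P={4,7}:  v_{4} + v_{7} = v_{0} ; sig = [2:1]
  P={2,4}:  v_{2} + v_{4} = v_{1} + v_{6} ; sig = [2:1,1]
  P={3,4}:  v_{3} + v_{4} = v_{6} + v_{7} ; sig = [2:1,1]
  P={4,5}:  v_{4} + v_{5} = v_{1} + v_{7} ; sig = [2:1,1]
  P={0,3}:  v_{0} + v_{3} = v_{6} + 2·v_{7} ; sig = [2:1,2]
  P={0,5}:  v_{0} + v_{5} = v_{1} + 2·v_{7} ; sig = [2:1,2]
  P={1,6,7}:  v_{1} + v_{6} + v_{7} = v_{4} ; sig = [3:1]
  P={0,1,6}:  v_{0} + v_{1} + v_{6} = 2·v_{4} ; sig = [3:2]

Hence PRS(X_Σ) =
    [2:]
    [2:]
    [2:]
    [2:1]
    [2:1]
    [2:1,1]
    [2:1,1]
    [2:1,1]
    [2:1,2]
    [2:1,2]
    [3:1]
    [3:2]


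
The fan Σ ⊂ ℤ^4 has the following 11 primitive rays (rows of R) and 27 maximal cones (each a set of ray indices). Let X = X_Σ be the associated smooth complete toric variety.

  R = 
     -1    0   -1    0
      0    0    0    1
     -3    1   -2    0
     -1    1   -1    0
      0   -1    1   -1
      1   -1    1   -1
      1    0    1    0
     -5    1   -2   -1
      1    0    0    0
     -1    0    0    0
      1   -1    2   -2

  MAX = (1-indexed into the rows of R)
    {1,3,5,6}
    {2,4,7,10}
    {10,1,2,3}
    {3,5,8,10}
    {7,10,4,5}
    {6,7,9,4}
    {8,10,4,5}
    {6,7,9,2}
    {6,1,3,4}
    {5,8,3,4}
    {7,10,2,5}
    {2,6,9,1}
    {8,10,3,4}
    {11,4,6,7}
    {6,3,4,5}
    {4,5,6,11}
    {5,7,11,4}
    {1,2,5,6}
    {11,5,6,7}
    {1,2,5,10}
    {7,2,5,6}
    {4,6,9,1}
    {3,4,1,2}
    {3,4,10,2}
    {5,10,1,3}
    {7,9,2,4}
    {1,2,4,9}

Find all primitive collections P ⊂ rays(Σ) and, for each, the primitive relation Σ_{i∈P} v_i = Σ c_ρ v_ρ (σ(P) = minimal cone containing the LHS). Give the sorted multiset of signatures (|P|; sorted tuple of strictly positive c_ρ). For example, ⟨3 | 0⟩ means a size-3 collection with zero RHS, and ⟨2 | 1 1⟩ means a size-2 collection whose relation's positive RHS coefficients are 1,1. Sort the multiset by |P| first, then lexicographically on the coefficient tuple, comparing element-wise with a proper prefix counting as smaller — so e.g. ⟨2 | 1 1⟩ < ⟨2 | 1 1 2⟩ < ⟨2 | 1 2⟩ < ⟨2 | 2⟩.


The 25 primitive collections of Σ (r=11, n=4):

  • {1,7}:  v_{1} + v_{7} = 0  →  sig = ⟨2 | 0⟩
  • {9,10}:  v_{9} + v_{10} = 0  →  sig = ⟨2 | 0⟩
  • {5,9}:  v_{5} + v_{9} = v_{6}  →  sig = ⟨2 | 1⟩
  • {6,10}:  v_{6} + v_{10} = v_{5}  →  sig = ⟨2 | 1⟩
  • {2,11}:  v_{2} + v_{11} = v_{5} + v_{7}  →  sig = ⟨2 | 1 1⟩
  • {3,7}:  v_{3} + v_{7} = v_{4} + v_{10}  →  sig = ⟨2 | 1 1⟩
  • {3,9}:  v_{3} + v_{9} = v_{1} + v_{4}  →  sig = ⟨2 | 1 1⟩
  • {1,11}:  v_{1} + v_{11} = v_{4} + v_{5} + v_{6}  →  sig = ⟨2 | 1 1 1⟩
  • {8,9}:  v_{8} + v_{9} = v_{3} + v_{4} + v_{5}  →  sig = ⟨2 | 1 1 1⟩
  • {6,8}:  v_{6} + v_{8} = v_{3} + v_{4} + 2·v_{5}  →  sig = ⟨2 | 1 1 2⟩
  • {9,11}:  v_{9} + v_{11} = v_{4} + 2·v_{6} + v_{7}  →  sig = ⟨2 | 1 1 2⟩
  • {10,11}:  v_{10} + v_{11} = v_{4} + 2·v_{5} + v_{7}  →  sig = ⟨2 | 1 1 2⟩
  • {1,8}:  v_{1} + v_{8} = 2·v_{3} + v_{5}  →  sig = ⟨2 | 1 2⟩
  • {2,8}:  v_{2} + v_{8} = v_{3} + 2·v_{10}  →  sig = ⟨2 | 1 2⟩
  • {7,8}:  v_{7} + v_{8} = 2·v_{4} + v_{5} + 2·v_{10}  →  sig = ⟨2 | 1 2 2⟩
  • {8,11}:  v_{8} + v_{11} = 3·v_{4} + 3·v_{5} + v_{10}  →  sig = ⟨2 | 1 3 3⟩
  • {3,11}:  v_{3} + v_{11} = 2·v_{4} + 2·v_{5}  →  sig = ⟨2 | 2 2⟩
  • {2,4,6}:  v_{2} + v_{4} + v_{6} = 0  →  sig = ⟨3 | 0⟩
  • {1,4,10}:  v_{1} + v_{4} + v_{10} = v_{3}  →  sig = ⟨3 | 1⟩
  • {2,4,5}:  v_{2} + v_{4} + v_{5} = v_{10}  →  sig = ⟨3 | 1⟩
  • {1,4,5}:  v_{1} + v_{4} + v_{5} = v_{3} + v_{6}  →  sig = ⟨3 | 1 1⟩
  • {2,3,6}:  v_{2} + v_{3} + v_{6} = v_{1} + v_{10}  →  sig = ⟨3 | 1 1⟩
  • {2,3,5}:  v_{2} + v_{3} + v_{5} = v_{1} + 2·v_{10}  →  sig = ⟨3 | 1 2⟩
  • {3,4,5,10}:  v_{3} + v_{4} + v_{5} + v_{10} = v_{8}  →  sig = ⟨4 | 1⟩
  • {4,5,6,7}:  v_{4} + v_{5} + v_{6} + v_{7} = v_{11}  →  sig = ⟨4 | 1⟩

Sorted signature multiset PRS(X):
    |P|=2: 17 collections, coeffs (), (), (1), (1), (1,1), (1,1), (1,1), (1,1,1), (1,1,1), (1,1,2), (1,1,2), (1,1,2), (1,2), (1,2), (1,2,2), (1,3,3), (2,2)
    |P|=3: 6 collections, coeffs (), (1), (1), (1,1), (1,1), (1,2)
    |P|=4: 2 collections, coeffs (1), (1)


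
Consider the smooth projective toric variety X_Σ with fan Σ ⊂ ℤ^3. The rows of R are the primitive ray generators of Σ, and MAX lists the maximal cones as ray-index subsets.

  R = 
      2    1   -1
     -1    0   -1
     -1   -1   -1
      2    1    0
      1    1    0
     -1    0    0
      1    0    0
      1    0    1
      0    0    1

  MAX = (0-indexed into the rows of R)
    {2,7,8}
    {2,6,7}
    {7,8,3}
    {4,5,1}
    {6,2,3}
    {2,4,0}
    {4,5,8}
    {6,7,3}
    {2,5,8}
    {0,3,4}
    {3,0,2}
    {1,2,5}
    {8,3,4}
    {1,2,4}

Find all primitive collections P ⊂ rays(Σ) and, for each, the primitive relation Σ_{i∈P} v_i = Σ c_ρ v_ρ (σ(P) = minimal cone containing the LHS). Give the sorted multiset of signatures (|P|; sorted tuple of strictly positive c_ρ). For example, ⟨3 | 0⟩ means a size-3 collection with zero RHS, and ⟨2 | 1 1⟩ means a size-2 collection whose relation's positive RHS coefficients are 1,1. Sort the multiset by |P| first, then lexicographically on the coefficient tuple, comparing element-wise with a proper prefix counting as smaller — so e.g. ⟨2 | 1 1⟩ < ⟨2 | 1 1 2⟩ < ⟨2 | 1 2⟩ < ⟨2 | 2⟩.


The 20 primitive collections of Σ (r=9, n=3):

  • {1,7}:  v_{1} + v_{7} = 0 ; sig = ⟨2 | 0⟩
  • {5,6}:  v_{5} + v_{6} = 0 ; sig = ⟨2 | 0⟩
  • {0,8}:  v_{0} + v_{8} = v_{3} ; sig = ⟨2 | 1⟩
  • {1,8}:  v_{1} + v_{8} = v_{5} ; sig = ⟨2 | 1⟩
  • {3,5}:  v_{3} + v_{5} = v_{4} ; sig = ⟨2 | 1⟩
  • {4,6}:  v_{4} + v_{6} = v_{3} ; sig = ⟨2 | 1⟩
  • {5,7}:  v_{5} + v_{7} = v_{8} ; sig = ⟨2 | 1⟩
  • {6,8}:  v_{6} + v_{8} = v_{7} ; sig = ⟨2 | 1⟩
  • {0,7}:  v_{0} + v_{7} = v_{3} + v_{6} ; sig = ⟨2 | 1 1⟩
  • {1,6}:  v_{1} + v_{6} = v_{2} + v_{4} ; sig = ⟨2 | 1 1⟩
  • {4,7}:  v_{4} + v_{7} = v_{3} + v_{8} ; sig = ⟨2 | 1 1⟩
  • {0,5}:  v_{0} + v_{5} = v_{2} + 2·v_{4} ; sig = ⟨2 | 1 2⟩
  • {0,6}:  v_{0} + v_{6} = v_{2} + 2·v_{3} ; sig = ⟨2 | 1 2⟩
  • {1,3}:  v_{1} + v_{3} = v_{2} + 2·v_{4} ; sig = ⟨2 | 1 2⟩
  • {0,1}:  v_{0} + v_{1} = 2·v_{2} + 3·v_{4} ; sig = ⟨2 | 2 3⟩
  • {2,4,8}:  v_{2} + v_{4} + v_{8} = 0 ; sig = ⟨3 | 0⟩
  • {2,3,4}:  v_{2} + v_{3} + v_{4} = v_{0} ; sig = ⟨3 | 1⟩
  • {2,3,8}:  v_{2} + v_{3} + v_{8} = v_{6} ; sig = ⟨3 | 1⟩
  • {2,4,5}:  v_{2} + v_{4} + v_{5} = v_{1} ; sig = ⟨3 | 1⟩
  • {2,3,7}:  v_{2} + v_{3} + v_{7} = 2·v_{6} ; sig = ⟨3 | 2⟩

Signatures (|P|; sorted positive RHS coefficients), sorted:
    |P|=2: 15 collections, coeffs (), (), (1), (1), (1), (1), (1), (1), (1,1), (1,1), (1,1), (1,2), (1,2), (1,2), (2,3)
    |P|=3: 5 collections, coeffs (), (1), (1), (1), (2)


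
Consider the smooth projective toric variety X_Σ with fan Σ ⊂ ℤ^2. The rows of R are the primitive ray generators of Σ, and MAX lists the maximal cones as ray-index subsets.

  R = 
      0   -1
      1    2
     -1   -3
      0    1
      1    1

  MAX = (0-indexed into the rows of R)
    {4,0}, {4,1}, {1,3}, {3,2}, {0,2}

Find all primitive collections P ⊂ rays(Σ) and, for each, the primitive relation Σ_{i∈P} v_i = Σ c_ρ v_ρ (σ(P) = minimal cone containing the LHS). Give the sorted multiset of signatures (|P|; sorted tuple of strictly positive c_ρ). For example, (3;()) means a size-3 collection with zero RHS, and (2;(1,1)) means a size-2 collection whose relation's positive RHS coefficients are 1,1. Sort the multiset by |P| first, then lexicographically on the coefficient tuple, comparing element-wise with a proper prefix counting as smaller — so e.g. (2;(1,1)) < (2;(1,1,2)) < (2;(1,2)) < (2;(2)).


|primitive collections| = 5. Relations:

  • {0,3}:  v_{0} + v_{3} = 0 — sig = (2;())
  • {0,1}:  v_{0} + v_{1} = v_{4} — sig = (2;(1))
  • {1,2}:  v_{1} + v_{2} = v_{0} — sig = (2;(1))
  • {3,4}:  v_{3} + v_{4} = v_{1} — sig = (2;(1))
  • {2,4}:  v_{2} + v_{4} = 2·v_{0} — sig = (2;(2))

Signatures (|P|; sorted positive RHS coefficients), sorted:
{ (2;()),  (2;(1)) ×3,  (2;(2)) }


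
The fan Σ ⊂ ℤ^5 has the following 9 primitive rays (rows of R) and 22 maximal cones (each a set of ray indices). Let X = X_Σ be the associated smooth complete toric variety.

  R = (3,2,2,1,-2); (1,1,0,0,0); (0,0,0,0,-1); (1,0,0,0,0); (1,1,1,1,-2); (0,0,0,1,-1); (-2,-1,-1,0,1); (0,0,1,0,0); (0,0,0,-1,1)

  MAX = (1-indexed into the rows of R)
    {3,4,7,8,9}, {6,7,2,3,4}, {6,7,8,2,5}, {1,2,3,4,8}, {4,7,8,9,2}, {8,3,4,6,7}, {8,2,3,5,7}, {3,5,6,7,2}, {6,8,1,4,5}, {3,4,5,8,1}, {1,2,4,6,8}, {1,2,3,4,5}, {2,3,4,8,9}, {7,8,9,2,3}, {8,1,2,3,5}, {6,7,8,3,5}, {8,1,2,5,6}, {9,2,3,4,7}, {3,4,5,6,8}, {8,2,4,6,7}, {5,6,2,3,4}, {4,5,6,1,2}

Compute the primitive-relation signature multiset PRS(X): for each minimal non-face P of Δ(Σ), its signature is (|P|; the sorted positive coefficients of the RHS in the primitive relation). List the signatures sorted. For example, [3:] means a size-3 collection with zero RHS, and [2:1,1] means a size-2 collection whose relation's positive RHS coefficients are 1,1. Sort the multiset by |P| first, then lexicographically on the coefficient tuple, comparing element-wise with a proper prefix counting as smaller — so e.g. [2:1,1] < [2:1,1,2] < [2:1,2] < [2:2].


|primitive collections| = 9. Relations:

  P = {6,9}:  v_{6} + v_{9} = 0 ; sig = [2:]
  P = {1,7}:  v_{1} + v_{7} = v_{2} + v_{6} + v_{8} ; sig = [2:1,1,1]
  P = {5,9}:  v_{5} + v_{9} = v_{2} + v_{3} + v_{8} ; sig = [2:1,1,1]
  P = {1,9}:  v_{1} + v_{9} = 2·v_{2} + v_{3} + v_{4} + 2·v_{8} ; sig = [2:1,1,2,2]
  P = {4,5,7}:  v_{4} + v_{5} + v_{7} = v_{6} ; sig = [3:1]
  P = {1,3,6}:  v_{1} + v_{3} + v_{6} = v_{4} + 2·v_{5} ; sig = [3:1,2]
  P = {2,3,6,8}:  v_{2} + v_{3} + v_{6} + v_{8} = v_{5} ; sig = [4:1]
  P = {2,4,5,8}:  v_{2} + v_{4} + v_{5} + v_{8} = v_{1} ; sig = [4:1]
  P = {2,3,4,7,8}:  v_{2} + v_{3} + v_{4} + v_{7} + v_{8} = 0 ; sig = [5:]

so the primitive-relation signature multiset is
    |P|=2: 4 collections, coeffs (), (1,1,1), (1,1,1), (1,1,2,2)
    |P|=3: 2 collections, coeffs (1), (1,2)
    |P|=4: 2 collections, coeffs (1), (1)
    |P|=5: 1 collection, coeffs ()


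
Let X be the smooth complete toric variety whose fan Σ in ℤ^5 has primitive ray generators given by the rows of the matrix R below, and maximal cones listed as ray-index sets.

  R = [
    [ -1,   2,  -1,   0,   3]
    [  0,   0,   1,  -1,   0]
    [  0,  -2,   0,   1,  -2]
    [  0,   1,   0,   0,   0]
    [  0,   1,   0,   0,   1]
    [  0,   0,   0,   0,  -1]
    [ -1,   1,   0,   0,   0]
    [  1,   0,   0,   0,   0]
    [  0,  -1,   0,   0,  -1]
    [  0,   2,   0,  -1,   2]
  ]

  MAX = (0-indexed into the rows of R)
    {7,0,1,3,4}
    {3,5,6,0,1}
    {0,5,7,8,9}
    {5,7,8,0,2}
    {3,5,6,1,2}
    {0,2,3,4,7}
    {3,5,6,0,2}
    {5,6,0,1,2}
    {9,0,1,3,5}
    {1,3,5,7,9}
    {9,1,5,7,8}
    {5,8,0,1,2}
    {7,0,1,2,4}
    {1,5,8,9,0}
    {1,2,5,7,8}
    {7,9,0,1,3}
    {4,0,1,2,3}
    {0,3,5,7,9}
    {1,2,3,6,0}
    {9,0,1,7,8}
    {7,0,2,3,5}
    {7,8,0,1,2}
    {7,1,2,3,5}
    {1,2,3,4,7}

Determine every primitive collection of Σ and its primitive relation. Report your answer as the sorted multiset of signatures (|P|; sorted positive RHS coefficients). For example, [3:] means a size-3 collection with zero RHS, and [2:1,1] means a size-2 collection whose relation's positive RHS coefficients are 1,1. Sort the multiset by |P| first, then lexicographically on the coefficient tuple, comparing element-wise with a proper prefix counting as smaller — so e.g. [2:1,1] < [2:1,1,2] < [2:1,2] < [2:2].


12 collections generate NE(X_Σ); each relation:

  • {2,9}:  v_{2} + v_{9} = 0  ⇒ sig = [2:]
  • {4,8}:  v_{4} + v_{8} = 0  ⇒ sig = [2:]
  • {3,8}:  v_{3} + v_{8} = v_{5}  ⇒ sig = [2:1]
  • {4,5}:  v_{4} + v_{5} = v_{3}  ⇒ sig = [2:1]
  • {6,7}:  v_{6} + v_{7} = v_{3}  ⇒ sig = [2:1]
  • {4,9}:  v_{4} + v_{9} = v_{0} + v_{1} + v_{3} + v_{7}  ⇒ sig = [2:1,1,1,1]
  • {6,9}:  v_{6} + v_{9} = v_{0} + v_{1} + v_{3} + v_{5}  ⇒ sig = [2:1,1,1,1]
  • {4,6}:  v_{4} + v_{6} = v_{0} + v_{1} + v_{2} + 2·v_{3}  ⇒ sig = [2:1,1,1,2]
  • {6,8}:  v_{6} + v_{8} = v_{0} + v_{1} + v_{2} + 2·v_{5}  ⇒ sig = [2:1,1,1,2]
  • {0,1,5,7}:  v_{0} + v_{1} + v_{5} + v_{7} = v_{9}  ⇒ sig = [4:1]
  • {0,1,2,3,5}:  v_{0} + v_{1} + v_{2} + v_{3} + v_{5} = v_{6}  ⇒ sig = [5:1]
  • {0,1,2,3,7}:  v_{0} + v_{1} + v_{2} + v_{3} + v_{7} = v_{4}  ⇒ sig = [5:1]

so the primitive-relation signature multiset is
    [2:]
    [2:]
    [2:1]
    [2:1]
    [2:1]
    [2:1,1,1,1]
    [2:1,1,1,1]
    [2:1,1,1,2]
    [2:1,1,1,2]
    [4:1]
    [5:1]
    [5:1]


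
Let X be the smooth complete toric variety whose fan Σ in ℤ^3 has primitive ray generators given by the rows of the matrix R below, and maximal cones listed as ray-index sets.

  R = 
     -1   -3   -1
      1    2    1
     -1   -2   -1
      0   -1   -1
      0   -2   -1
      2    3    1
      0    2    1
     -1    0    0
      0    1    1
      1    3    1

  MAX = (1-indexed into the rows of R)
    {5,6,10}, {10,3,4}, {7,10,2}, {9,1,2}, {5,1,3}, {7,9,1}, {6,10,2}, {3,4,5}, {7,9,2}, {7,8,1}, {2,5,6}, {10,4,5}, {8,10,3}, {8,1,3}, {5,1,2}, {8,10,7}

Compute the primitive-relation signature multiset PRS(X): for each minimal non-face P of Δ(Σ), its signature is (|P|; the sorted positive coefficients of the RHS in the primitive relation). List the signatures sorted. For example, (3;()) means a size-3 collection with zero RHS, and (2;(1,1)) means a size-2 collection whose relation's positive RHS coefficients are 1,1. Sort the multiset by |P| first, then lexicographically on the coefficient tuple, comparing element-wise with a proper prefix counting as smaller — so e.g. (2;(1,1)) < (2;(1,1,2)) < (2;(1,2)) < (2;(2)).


Minimal non-faces — 24 found among 10 rays, 16 max cones:

  P = {1,10}:  v_{1} + v_{10} = 0  ⇒ sig = (2;())
  P = {2,3}:  v_{2} + v_{3} = 0  ⇒ sig = (2;())
  P = {4,9}:  v_{4} + v_{9} = 0  ⇒ sig = (2;())
  P = {5,7}:  v_{5} + v_{7} = 0  ⇒ sig = (2;())
  P = {2,8}:  v_{2} + v_{8} = v_{7}  ⇒ sig = (2;(1))
  P = {3,7}:  v_{3} + v_{7} = v_{8}  ⇒ sig = (2;(1))
  P = {5,8}:  v_{5} + v_{8} = v_{3}  ⇒ sig = (2;(1))
  P = {6,8}:  v_{6} + v_{8} = v_{10}  ⇒ sig = (2;(1))
  P = {1,4}:  v_{1} + v_{4} = v_{3} + v_{5}  ⇒ sig = (2;(1,1))
  P = {1,6}:  v_{1} + v_{6} = v_{2} + v_{5}  ⇒ sig = (2;(1,1))
  P = {2,4}:  v_{2} + v_{4} = v_{5} + v_{10}  ⇒ sig = (2;(1,1))
  P = {3,6}:  v_{3} + v_{6} = v_{5} + v_{10}  ⇒ sig = (2;(1,1))
  P = {3,9}:  v_{3} + v_{9} = v_{1} + v_{7}  ⇒ sig = (2;(1,1))
  P = {4,7}:  v_{4} + v_{7} = v_{3} + v_{10}  ⇒ sig = (2;(1,1))
  P = {5,9}:  v_{5} + v_{9} = v_{1} + v_{2}  ⇒ sig = (2;(1,1))
  P = {6,7}:  v_{6} + v_{7} = v_{2} + v_{10}  ⇒ sig = (2;(1,1))
  P = {9,10}:  v_{9} + v_{10} = v_{2} + v_{7}  ⇒ sig = (2;(1,1))
  P = {4,8}:  v_{4} + v_{8} = 2·v_{3} + v_{10}  ⇒ sig = (2;(1,2))
  P = {8,9}:  v_{8} + v_{9} = v_{1} + 2·v_{7}  ⇒ sig = (2;(1,2))
  P = {6,9}:  v_{6} + v_{9} = 2·v_{2}  ⇒ sig = (2;(2))
  P = {4,6}:  v_{4} + v_{6} = 2·v_{5} + 2·v_{10}  ⇒ sig = (2;(2,2))
  P = {1,2,7}:  v_{1} + v_{2} + v_{7} = v_{9}  ⇒ sig = (3;(1))
  P = {2,5,10}:  v_{2} + v_{5} + v_{10} = v_{6}  ⇒ sig = (3;(1))
  P = {3,5,10}:  v_{3} + v_{5} + v_{10} = v_{4}  ⇒ sig = (3;(1))

Sorted signature multiset PRS(X):
{ (2;()) ×4,  (2;(1)) ×4,  (2;(1,1)) ×9,  (2;(1,2)) ×2,  (2;(2)),  (2;(2,2)),  (3;(1)) ×3 }


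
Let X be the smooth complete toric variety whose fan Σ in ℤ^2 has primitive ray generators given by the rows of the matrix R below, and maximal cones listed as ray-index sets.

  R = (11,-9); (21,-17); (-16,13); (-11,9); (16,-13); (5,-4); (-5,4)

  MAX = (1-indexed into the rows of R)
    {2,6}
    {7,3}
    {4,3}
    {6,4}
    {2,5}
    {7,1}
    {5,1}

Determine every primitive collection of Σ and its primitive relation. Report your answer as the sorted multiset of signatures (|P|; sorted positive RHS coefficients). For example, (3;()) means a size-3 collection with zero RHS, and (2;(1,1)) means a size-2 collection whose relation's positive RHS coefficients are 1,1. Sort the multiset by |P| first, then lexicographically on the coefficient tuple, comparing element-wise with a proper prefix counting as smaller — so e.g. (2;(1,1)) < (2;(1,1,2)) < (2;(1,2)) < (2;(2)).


Minimal non-faces — 14 found among 7 rays, 7 max cones:

  {1,4}:  v_{1} + v_{4} = 0  ⇒ sig = (2;())
  {3,5}:  v_{3} + v_{5} = 0  ⇒ sig = (2;())
  {6,7}:  v_{6} + v_{7} = 0  ⇒ sig = (2;())
  {1,3}:  v_{1} + v_{3} = v_{7}  ⇒ sig = (2;(1))
  {1,6}:  v_{1} + v_{6} = v_{5}  ⇒ sig = (2;(1))
  {2,3}:  v_{2} + v_{3} = v_{6}  ⇒ sig = (2;(1))
  {2,7}:  v_{2} + v_{7} = v_{5}  ⇒ sig = (2;(1))
  {3,6}:  v_{3} + v_{6} = v_{4}  ⇒ sig = (2;(1))
  {4,5}:  v_{4} + v_{5} = v_{6}  ⇒ sig = (2;(1))
  {4,7}:  v_{4} + v_{7} = v_{3}  ⇒ sig = (2;(1))
  {5,6}:  v_{5} + v_{6} = v_{2}  ⇒ sig = (2;(1))
  {5,7}:  v_{5} + v_{7} = v_{1}  ⇒ sig = (2;(1))
  {1,2}:  v_{1} + v_{2} = 2·v_{5}  ⇒ sig = (2;(2))
  {2,4}:  v_{2} + v_{4} = 2·v_{6}  ⇒ sig = (2;(2))

Signatures (|P|; sorted positive RHS coefficients), sorted:
    (2;())
    (2;())
    (2;())
    (2;(1))
    (2;(1))
    (2;(1))
    (2;(1))
    (2;(1))
    (2;(1))
    (2;(1))
    (2;(1))
    (2;(1))
    (2;(2))
    (2;(2))


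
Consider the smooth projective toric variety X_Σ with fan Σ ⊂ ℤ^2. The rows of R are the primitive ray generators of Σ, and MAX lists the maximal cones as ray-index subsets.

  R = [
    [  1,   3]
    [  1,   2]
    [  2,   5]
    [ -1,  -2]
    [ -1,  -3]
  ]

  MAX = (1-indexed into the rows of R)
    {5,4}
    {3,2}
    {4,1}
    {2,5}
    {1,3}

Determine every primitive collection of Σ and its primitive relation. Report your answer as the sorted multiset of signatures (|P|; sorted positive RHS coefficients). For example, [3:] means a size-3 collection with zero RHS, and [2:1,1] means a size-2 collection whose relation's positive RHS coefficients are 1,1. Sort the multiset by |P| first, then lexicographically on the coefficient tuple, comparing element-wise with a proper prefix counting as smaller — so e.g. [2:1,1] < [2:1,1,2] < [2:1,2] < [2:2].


The 5 primitive collections of Σ (r=5, n=2):

  • {1,5}:  v_{1} + v_{5} = 0  ⟹  sig = [2:]
  • {2,4}:  v_{2} + v_{4} = 0  ⟹  sig = [2:]
  • {1,2}:  v_{1} + v_{2} = v_{3}  ⟹  sig = [2:1]
  • {3,4}:  v_{3} + v_{4} = v_{1}  ⟹  sig = [2:1]
  • {3,5}:  v_{3} + v_{5} = v_{2}  ⟹  sig = [2:1]

Sorted signature multiset PRS(X):
[[2:], [2:], [2:1], [2:1], [2:1]]


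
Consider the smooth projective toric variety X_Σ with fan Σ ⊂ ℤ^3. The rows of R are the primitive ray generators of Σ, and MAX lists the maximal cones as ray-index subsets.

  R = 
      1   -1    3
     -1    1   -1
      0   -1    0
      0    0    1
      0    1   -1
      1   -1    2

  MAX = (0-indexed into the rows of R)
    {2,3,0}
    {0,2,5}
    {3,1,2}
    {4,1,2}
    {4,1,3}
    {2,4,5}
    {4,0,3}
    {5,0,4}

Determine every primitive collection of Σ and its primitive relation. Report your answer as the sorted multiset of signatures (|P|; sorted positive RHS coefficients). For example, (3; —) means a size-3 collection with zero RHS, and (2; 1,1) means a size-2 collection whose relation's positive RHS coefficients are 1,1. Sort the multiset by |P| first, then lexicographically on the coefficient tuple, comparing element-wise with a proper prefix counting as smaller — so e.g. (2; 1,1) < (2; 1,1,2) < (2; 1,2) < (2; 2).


|primitive collections| = 5. Relations:

  P = {1,5}:  v_{1} + v_{5} = v_{3}  ⟹  sig = (2; 1)
  P = {3,5}:  v_{3} + v_{5} = v_{0}  ⟹  sig = (2; 1)
  P = {0,1}:  v_{0} + v_{1} = 2·v_{3}  ⟹  sig = (2; 2)
  P = {2,3,4}:  v_{2} + v_{3} + v_{4} = 0  ⟹  sig = (3; —)
  P = {0,2,4}:  v_{0} + v_{2} + v_{4} = v_{5}  ⟹  sig = (3; 1)

Sorted signature multiset PRS(X):
{ (2; 1) ×2,  (2; 2),  (3; —),  (3; 1) }


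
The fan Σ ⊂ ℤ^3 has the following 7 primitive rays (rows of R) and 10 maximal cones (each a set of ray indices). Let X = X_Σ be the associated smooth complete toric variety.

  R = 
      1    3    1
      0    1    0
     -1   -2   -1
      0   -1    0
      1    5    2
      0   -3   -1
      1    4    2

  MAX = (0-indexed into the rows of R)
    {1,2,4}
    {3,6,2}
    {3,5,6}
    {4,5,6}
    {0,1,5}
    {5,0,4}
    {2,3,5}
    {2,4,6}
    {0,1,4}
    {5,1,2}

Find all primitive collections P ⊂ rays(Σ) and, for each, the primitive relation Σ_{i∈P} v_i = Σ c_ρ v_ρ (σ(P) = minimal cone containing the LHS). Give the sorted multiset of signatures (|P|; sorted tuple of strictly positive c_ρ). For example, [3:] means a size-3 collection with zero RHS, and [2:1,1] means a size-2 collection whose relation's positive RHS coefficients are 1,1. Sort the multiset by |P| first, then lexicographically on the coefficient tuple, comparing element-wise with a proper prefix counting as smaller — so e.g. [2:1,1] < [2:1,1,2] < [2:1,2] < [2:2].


Σ has 9 primitive collections:

  P={1,3}:  v_{1} + v_{3} = 0 ; sig = [2:]
  P={0,2}:  v_{0} + v_{2} = v_{1} ; sig = [2:1]
  P={1,6}:  v_{1} + v_{6} = v_{4} ; sig = [2:1]
  P={3,4}:  v_{3} + v_{4} = v_{6} ; sig = [2:1]
  P={0,3}:  v_{0} + v_{3} = v_{4} + v_{5} ; sig = [2:1,1]
  P={0,6}:  v_{0} + v_{6} = 2·v_{4} + v_{5} ; sig = [2:1,2]
  P={2,4,5}:  v_{2} + v_{4} + v_{5} = 0 ; sig = [3:]
  P={1,4,5}:  v_{1} + v_{4} + v_{5} = v_{0} ; sig = [3:1]
  P={2,5,6}:  v_{2} + v_{5} + v_{6} = v_{3} ; sig = [3:1]

so the primitive-relation signature multiset is
    [2:]
    [2:1]
    [2:1]
    [2:1]
    [2:1,1]
    [2:1,2]
    [3:]
    [3:1]
    [3:1]


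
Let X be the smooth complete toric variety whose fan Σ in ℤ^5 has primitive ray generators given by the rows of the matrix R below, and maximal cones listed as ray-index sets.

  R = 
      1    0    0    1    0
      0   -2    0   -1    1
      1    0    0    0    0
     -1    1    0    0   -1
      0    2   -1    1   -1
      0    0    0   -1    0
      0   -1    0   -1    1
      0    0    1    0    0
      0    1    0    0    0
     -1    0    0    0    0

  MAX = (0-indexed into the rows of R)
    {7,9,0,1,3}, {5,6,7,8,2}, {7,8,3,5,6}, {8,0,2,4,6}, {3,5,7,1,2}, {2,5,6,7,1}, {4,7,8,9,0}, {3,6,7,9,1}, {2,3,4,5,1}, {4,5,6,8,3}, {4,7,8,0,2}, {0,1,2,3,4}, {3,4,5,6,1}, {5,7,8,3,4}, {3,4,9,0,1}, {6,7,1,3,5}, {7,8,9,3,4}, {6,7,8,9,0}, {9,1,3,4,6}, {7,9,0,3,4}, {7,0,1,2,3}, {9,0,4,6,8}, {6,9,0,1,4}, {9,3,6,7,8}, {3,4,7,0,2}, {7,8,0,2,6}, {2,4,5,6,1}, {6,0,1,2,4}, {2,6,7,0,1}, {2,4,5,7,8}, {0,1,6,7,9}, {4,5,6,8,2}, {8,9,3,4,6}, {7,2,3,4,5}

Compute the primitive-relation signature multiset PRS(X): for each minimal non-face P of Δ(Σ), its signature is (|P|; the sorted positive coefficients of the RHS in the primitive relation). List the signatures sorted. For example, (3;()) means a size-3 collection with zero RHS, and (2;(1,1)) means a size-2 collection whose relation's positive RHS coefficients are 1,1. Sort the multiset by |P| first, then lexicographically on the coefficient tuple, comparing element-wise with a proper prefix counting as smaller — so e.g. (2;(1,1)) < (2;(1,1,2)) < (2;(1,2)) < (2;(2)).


10 minimal non-faces of Δ(Σ) (on 10 rays):

  P={2,9}:  v_{2} + v_{9} = 0  ⟹  sig = (2;())
  P={0,5}:  v_{0} + v_{5} = v_{2}  ⟹  sig = (2;(1))
  P={1,8}:  v_{1} + v_{8} = v_{6}  ⟹  sig = (2;(1))
  P={5,9}:  v_{5} + v_{9} = v_{3} + v_{6}  ⟹  sig = (2;(1,1))
  P={0,3,6}:  v_{0} + v_{3} + v_{6} = 0  ⟹  sig = (3;())
  P={1,4,7}:  v_{1} + v_{4} + v_{7} = 0  ⟹  sig = (3;())
  P={2,3,6}:  v_{2} + v_{3} + v_{6} = v_{5}  ⟹  sig = (3;(1))
  P={4,6,7}:  v_{4} + v_{6} + v_{7} = v_{8}  ⟹  sig = (3;(1))
  P={0,3,8}:  v_{0} + v_{3} + v_{8} = v_{4} + v_{7}  ⟹  sig = (3;(1,1))
  P={2,3,8}:  v_{2} + v_{3} + v_{8} = v_{4} + v_{5} + v_{7}  ⟹  sig = (3;(1,1,1))

Hence PRS(X_Σ) =
{ (2;()),  (2;(1)) ×2,  (2;(1,1)),  (3;()) ×2,  (3;(1)) ×2,  (3;(1,1)),  (3;(1,1,1)) }


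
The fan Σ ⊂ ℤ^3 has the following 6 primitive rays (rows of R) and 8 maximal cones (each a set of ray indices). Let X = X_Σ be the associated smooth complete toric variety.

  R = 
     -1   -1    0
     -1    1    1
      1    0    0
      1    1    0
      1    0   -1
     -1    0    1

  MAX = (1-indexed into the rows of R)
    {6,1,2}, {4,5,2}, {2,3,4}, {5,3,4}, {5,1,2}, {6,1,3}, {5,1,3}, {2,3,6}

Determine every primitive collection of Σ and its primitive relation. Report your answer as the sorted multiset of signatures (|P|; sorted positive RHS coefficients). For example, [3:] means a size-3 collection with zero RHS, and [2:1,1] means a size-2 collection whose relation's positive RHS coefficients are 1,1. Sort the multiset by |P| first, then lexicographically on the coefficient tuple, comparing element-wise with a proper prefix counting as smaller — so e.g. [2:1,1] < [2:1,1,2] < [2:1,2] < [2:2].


Σ has 5 primitive collections:

  • {1,4}:  v_{1} + v_{4} = 0  ⟹  sig = [2:]
  • {5,6}:  v_{5} + v_{6} = 0  ⟹  sig = [2:]
  • {4,6}:  v_{4} + v_{6} = v_{2} + v_{3}  ⟹  sig = [2:1,1]
  • {1,2,3}:  v_{1} + v_{2} + v_{3} = v_{6}  ⟹  sig = [3:1]
  • {2,3,5}:  v_{2} + v_{3} + v_{5} = v_{4}  ⟹  sig = [3:1]

Hence PRS(X_Σ) =
{ [2:] ×2,  [2:1,1],  [3:1] ×2 }


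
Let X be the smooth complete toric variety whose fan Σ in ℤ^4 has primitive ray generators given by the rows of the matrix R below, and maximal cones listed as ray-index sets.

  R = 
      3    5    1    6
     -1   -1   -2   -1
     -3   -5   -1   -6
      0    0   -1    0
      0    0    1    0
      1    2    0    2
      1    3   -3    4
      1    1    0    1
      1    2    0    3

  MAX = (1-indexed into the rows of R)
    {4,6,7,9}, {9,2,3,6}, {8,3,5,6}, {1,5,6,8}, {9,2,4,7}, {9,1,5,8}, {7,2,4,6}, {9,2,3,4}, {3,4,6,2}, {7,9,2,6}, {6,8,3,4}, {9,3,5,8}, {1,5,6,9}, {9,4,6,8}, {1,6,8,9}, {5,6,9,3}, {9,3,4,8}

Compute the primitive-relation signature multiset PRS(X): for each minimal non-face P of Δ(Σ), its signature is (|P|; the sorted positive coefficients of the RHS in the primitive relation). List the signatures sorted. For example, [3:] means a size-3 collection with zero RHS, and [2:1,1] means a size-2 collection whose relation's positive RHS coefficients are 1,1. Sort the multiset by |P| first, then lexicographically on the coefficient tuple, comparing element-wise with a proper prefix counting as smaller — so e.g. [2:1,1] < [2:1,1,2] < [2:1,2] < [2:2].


14 collections generate NE(X_Σ); each relation:

  P={1,3}:  v_{1} + v_{3} = 0 — sig = [2:]
  P={4,5}:  v_{4} + v_{5} = 0 — sig = [2:]
  P={1,2}:  v_{1} + v_{2} = v_{4} + v_{6} + v_{9} — sig = [2:1,1,1]
  P={1,4}:  v_{1} + v_{4} = v_{6} + v_{8} + v_{9} — sig = [2:1,1,1]
  P={2,5}:  v_{2} + v_{5} = v_{3} + v_{6} + v_{9} — sig = [2:1,1,1]
  P={5,7}:  v_{5} + v_{7} = v_{2} + v_{6} + v_{9} — sig = [2:1,1,1]
  P={7,8}:  v_{7} + v_{8} = 3·v_{4} + v_{6} + v_{9} — sig = [2:1,1,3]
  P={2,8}:  v_{2} + v_{8} = 2·v_{4} — sig = [2:2]
  P={3,7}:  v_{3} + v_{7} = 2·v_{2} — sig = [2:2]
  P={1,7}:  v_{1} + v_{7} = 2·v_{4} + 2·v_{6} + 2·v_{9} — sig = [2:2,2,2]
  P={2,4,6,9}:  v_{2} + v_{4} + v_{6} + v_{9} = v_{7} — sig = [4:1]
  P={3,4,6,9}:  v_{3} + v_{4} + v_{6} + v_{9} = v_{2} — sig = [4:1]
  P={3,6,8,9}:  v_{3} + v_{6} + v_{8} + v_{9} = v_{4} — sig = [4:1]
  P={5,6,8,9}:  v_{5} + v_{6} + v_{8} + v_{9} = v_{1} — sig = [4:1]

Sorted signature multiset PRS(X):
[[2:], [2:], [2:1,1,1], [2:1,1,1], [2:1,1,1], [2:1,1,1], [2:1,1,3], [2:2], [2:2], [2:2,2,2], [4:1], [4:1], [4:1], [4:1]]


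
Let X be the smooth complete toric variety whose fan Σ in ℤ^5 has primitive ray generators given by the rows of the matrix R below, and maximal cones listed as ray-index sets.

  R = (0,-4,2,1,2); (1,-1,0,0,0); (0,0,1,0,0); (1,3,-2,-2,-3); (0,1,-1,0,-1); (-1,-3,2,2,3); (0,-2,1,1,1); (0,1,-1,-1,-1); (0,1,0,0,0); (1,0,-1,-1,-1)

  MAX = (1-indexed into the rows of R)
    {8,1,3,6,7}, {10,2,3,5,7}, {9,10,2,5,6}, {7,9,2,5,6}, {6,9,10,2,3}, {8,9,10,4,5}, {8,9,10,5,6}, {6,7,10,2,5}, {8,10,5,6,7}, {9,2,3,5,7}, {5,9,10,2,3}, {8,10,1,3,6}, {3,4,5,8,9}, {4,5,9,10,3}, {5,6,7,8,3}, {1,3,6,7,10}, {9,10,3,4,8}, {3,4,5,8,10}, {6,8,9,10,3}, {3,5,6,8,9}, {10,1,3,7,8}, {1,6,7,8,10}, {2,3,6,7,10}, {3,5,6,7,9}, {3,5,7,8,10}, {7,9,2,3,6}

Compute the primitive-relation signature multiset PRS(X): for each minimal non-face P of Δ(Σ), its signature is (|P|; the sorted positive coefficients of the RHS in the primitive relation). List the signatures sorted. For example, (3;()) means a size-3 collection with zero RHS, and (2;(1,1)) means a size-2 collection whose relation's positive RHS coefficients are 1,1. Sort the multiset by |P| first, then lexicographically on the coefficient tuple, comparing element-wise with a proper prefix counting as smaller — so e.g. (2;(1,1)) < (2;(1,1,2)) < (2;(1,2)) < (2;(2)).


|primitive collections| = 14. Relations:

  P = {4,6}:  v_{4} + v_{6} = 0 — sig = (2;())
  P = {2,8}:  v_{2} + v_{8} = v_{10} — sig = (2;(1))
  P = {1,9}:  v_{1} + v_{9} = v_{3} + v_{6} + v_{10} — sig = (2;(1,1,1))
  P = {4,7}:  v_{4} + v_{7} = v_{3} + v_{5} + v_{10} — sig = (2;(1,1,1))
  P = {1,4}:  v_{1} + v_{4} = v_{3} + v_{7} + v_{8} + v_{10} — sig = (2;(1,1,1,1))
  P = {1,2}:  v_{1} + v_{2} = v_{3} + v_{6} + v_{7} + 2·v_{10} — sig = (2;(1,1,1,2))
  P = {2,4}:  v_{2} + v_{4} = v_{3} + v_{5} + v_{9} + 2·v_{10} — sig = (2;(1,1,1,2))
  P = {1,5}:  v_{1} + v_{5} = 2·v_{7} + v_{8} — sig = (2;(1,2))
  P = {7,8,9}:  v_{7} + v_{8} + v_{9} = 0 — sig = (3;())
  P = {7,9,10}:  v_{7} + v_{9} + v_{10} = v_{2} — sig = (3;(1))
  P = {3,5,6,10}:  v_{3} + v_{5} + v_{6} + v_{10} = v_{7} — sig = (4;(1))
  P = {2,3,5,6}:  v_{2} + v_{3} + v_{5} + v_{6} = 2·v_{7} + v_{9} — sig = (4;(1,2))
  P = {3,5,8,9,10}:  v_{3} + v_{5} + v_{8} + v_{9} + v_{10} = v_{4} — sig = (5;(1))
  P = {3,6,7,8,10}:  v_{3} + v_{6} + v_{7} + v_{8} + v_{10} = v_{1} — sig = (5;(1))

Signatures (|P|; sorted positive RHS coefficients), sorted:
    |P|=2: 8 collections, coeffs (), (1), (1,1,1), (1,1,1), (1,1,1,1), (1,1,1,2), (1,1,1,2), (1,2)
    |P|=3: 2 collections, coeffs (), (1)
    |P|=4: 2 collections, coeffs (1), (1,2)
    |P|=5: 2 collections, coeffs (1), (1)


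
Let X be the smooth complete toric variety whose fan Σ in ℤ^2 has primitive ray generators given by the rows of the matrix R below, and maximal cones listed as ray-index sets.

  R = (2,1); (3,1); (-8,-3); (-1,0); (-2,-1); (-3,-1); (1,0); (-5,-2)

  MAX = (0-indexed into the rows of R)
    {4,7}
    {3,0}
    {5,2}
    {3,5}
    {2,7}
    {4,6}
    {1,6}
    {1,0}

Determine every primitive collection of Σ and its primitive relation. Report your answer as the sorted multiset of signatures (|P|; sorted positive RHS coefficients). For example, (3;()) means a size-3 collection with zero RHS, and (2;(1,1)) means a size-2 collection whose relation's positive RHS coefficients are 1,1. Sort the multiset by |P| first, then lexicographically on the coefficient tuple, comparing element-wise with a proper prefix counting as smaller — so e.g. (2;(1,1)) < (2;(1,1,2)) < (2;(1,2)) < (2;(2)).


20 minimal non-faces of Δ(Σ) (on 8 rays):

  {0,4}:  v_{0} + v_{4} = 0  ⇒ sig = (2;())
  {1,5}:  v_{1} + v_{5} = 0  ⇒ sig = (2;())
  {3,6}:  v_{3} + v_{6} = 0  ⇒ sig = (2;())
  {0,5}:  v_{0} + v_{5} = v_{3}  ⇒ sig = (2;(1))
  {0,6}:  v_{0} + v_{6} = v_{1}  ⇒ sig = (2;(1))
  {0,7}:  v_{0} + v_{7} = v_{5}  ⇒ sig = (2;(1))
  {1,2}:  v_{1} + v_{2} = v_{7}  ⇒ sig = (2;(1))
  {1,3}:  v_{1} + v_{3} = v_{0}  ⇒ sig = (2;(1))
  {1,4}:  v_{1} + v_{4} = v_{6}  ⇒ sig = (2;(1))
  {1,7}:  v_{1} + v_{7} = v_{4}  ⇒ sig = (2;(1))
  {3,4}:  v_{3} + v_{4} = v_{5}  ⇒ sig = (2;(1))
  {4,5}:  v_{4} + v_{5} = v_{7}  ⇒ sig = (2;(1))
  {5,6}:  v_{5} + v_{6} = v_{4}  ⇒ sig = (2;(1))
  {5,7}:  v_{5} + v_{7} = v_{2}  ⇒ sig = (2;(1))
  {2,6}:  v_{2} + v_{6} = v_{4} + v_{7}  ⇒ sig = (2;(1,1))
  {0,2}:  v_{0} + v_{2} = 2·v_{5}  ⇒ sig = (2;(2))
  {2,4}:  v_{2} + v_{4} = 2·v_{7}  ⇒ sig = (2;(2))
  {3,7}:  v_{3} + v_{7} = 2·v_{5}  ⇒ sig = (2;(2))
  {6,7}:  v_{6} + v_{7} = 2·v_{4}  ⇒ sig = (2;(2))
  {2,3}:  v_{2} + v_{3} = 3·v_{5}  ⇒ sig = (2;(3))

Sorted signature multiset PRS(X):
    |P|=2: 20 collections, coeffs (), (), (), (1), (1), (1), (1), (1), (1), (1), (1), (1), (1), (1), (1,1), (2), (2), (2), (2), (3)
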